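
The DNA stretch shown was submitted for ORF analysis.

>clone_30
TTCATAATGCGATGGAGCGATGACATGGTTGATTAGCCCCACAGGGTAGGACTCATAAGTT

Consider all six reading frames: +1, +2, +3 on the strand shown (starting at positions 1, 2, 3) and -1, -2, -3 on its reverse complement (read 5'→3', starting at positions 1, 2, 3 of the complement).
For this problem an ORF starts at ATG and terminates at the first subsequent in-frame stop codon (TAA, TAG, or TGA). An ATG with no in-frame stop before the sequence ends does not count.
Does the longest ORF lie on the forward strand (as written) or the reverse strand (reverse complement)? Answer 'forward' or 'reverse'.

forward

Reverse complement (5'→3'): AACTTATGAGTCCTACCCTGTGGGGCTAATCAACCATGTCATCGCTCCATCGCATTATGAA
Frame +1: TTC ATA ATG CGA TGG AGC GAT GAC ATG GTT GAT TAG CCC CAC AGG GTA GGA CTC ATA AGT — ATG at 7, stop TAG at 34 → 30 nt; ATG at 25, stop TAG at 34 → 12 nt.
Frame +2: TCA TAA TGC GAT GGA GCG ATG ACA TGG TTG ATT AGC CCC ACA GGG TAG GAC TCA TAA GTT — ATG at 20, stop TAG at 47 → 30 nt.
Frame +3: CAT AAT GCG ATG GAG CGA TGA CAT GGT TGA TTA GCC CCA CAG GGT AGG ACT CAT AAG — ATG at 12, stop TGA at 21 → 12 nt.
Frame -1: AAC TTA TGA GTC CTA CCC TGT GGG GCT AAT CAA CCA TGT CAT CGC TCC ATC GCA TTA TGA — no ATG→stop ORF.
Frame -2: ACT TAT GAG TCC TAC CCT GTG GGG CTA ATC AAC CAT GTC ATC GCT CCA TCG CAT TAT GAA — no ATG→stop ORF.
Frame -3: CTT ATG AGT CCT ACC CTG TGG GGC TAA TCA ACC ATG TCA TCG CTC CAT CGC ATT ATG — ATG at 6, stop TAA at 27 → 24 nt.
Forward-strand max 30 nt; reverse-strand max 24 nt. The forward strand has the longer ORF.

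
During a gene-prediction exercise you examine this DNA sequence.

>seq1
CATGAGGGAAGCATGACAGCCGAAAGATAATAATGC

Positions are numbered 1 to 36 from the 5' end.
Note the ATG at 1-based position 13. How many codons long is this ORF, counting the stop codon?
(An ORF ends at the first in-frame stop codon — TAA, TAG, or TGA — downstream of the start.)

6

Codons from position 13: ATG (13–15), ACA (16–18), GCC (19–21), GAA (22–24), AGA (25–27), TAA (28–30).
TAA is the first in-frame stop; that's 6 codons including the stop.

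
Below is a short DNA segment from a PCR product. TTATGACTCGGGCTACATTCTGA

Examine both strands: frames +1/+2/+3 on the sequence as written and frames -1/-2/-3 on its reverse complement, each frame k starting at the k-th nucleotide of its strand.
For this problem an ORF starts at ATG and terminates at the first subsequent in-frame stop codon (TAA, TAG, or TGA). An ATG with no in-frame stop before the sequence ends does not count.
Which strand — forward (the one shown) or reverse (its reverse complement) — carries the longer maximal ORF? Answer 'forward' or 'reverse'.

forward

Reverse complement (5'→3'): TCAGAATGTAGCCCGAGTCATAA
Frame +1: TTA TGA CTC GGG CTA CAT TCT — no ATG→stop ORF.
Frame +2: TAT GAC TCG GGC TAC ATT CTG — no ATG→stop ORF.
Frame +3: ATG ACT CGG GCT ACA TTC TGA — ATG at 3, stop TGA at 21 → 21 nt.
Frame -1: TCA GAA TGT AGC CCG AGT CAT — no ATG→stop ORF.
Frame -2: CAG AAT GTA GCC CGA GTC ATA — no ATG→stop ORF.
Frame -3: AGA ATG TAG CCC GAG TCA TAA — ATG at 6, stop TAG at 9 → 6 nt.
Forward-strand max 21 nt; reverse-strand max 6 nt. The forward strand has the longer ORF.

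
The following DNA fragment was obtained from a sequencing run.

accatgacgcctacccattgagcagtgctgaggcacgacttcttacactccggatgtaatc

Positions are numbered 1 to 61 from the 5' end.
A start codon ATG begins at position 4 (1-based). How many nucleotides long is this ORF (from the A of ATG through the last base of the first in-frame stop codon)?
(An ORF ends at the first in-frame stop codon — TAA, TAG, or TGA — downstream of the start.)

Codons from position 4: ATG (4–6), ACG (7–9), CCT (10–12), ACC (13–15), CAT (16–18), TGA (19–21).
TGA is the first in-frame stop; ORF spans 4–21, 18 nucleotides.

18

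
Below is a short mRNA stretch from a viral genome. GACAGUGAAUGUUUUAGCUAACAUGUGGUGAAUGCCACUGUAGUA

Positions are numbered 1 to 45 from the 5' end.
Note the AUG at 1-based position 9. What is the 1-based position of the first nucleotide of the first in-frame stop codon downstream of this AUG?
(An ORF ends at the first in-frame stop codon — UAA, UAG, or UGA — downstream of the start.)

Codons from position 9: AUG (9–11), UUU (12–14), UAG (15–17).
UAG is a stop codon; it begins at position 15.

15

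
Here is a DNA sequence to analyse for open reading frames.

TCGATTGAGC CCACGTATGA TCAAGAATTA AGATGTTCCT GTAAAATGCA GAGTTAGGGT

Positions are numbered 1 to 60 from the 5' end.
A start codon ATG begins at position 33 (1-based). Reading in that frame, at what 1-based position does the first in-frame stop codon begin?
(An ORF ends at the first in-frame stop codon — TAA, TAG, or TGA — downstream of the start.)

42

Codons from position 33: ATG (33–35), TTC (36–38), CTG (39–41), TAA (42–44).
TAA is a stop codon; it begins at position 42.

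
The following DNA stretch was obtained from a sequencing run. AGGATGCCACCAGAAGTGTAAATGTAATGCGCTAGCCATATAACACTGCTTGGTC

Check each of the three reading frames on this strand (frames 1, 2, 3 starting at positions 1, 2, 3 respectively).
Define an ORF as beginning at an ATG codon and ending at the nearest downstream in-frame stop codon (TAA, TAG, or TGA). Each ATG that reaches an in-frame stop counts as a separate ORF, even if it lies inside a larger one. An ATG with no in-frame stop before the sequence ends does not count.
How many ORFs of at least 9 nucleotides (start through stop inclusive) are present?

Frame 1: AGG ATG CCA CCA GAA GTG TAA ATG TAA TGC GCT AGC CAT ATA ACA CTG CTT GGT — ATG at 4, stop TAA at 19 → 18 nt; ATG at 22, stop TAA at 25 → 6 nt.
Frame 2: GGA TGC CAC CAG AAG TGT AAA TGT AAT GCG CTA GCC ATA TAA CAC TGC TTG GTC — no ATG→stop ORF.
Frame 3: GAT GCC ACC AGA AGT GTA AAT GTA ATG CGC TAG CCA TAT AAC ACT GCT TGG — ATG at 27, stop TAG at 33 → 9 nt.
ORFs ≥ 9 nucleotides: frame 1 4–21 (18 nucleotides), frame 3 27–35 (9 nucleotides). Count = 2.

2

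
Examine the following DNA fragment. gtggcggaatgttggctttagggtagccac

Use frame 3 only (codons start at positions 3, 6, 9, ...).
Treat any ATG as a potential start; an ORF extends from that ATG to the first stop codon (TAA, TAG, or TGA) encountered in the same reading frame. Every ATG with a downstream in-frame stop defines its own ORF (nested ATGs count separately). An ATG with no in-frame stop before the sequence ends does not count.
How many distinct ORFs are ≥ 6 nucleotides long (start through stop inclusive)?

1

Frame 3: GGC GGA ATG TTG GCT TTA GGG TAG CCA — ATG at 9, stop TAG at 24 → 18 nt.
ORFs ≥ 6 nucleotides: frame 3 9–26 (18 nucleotides). Count = 1.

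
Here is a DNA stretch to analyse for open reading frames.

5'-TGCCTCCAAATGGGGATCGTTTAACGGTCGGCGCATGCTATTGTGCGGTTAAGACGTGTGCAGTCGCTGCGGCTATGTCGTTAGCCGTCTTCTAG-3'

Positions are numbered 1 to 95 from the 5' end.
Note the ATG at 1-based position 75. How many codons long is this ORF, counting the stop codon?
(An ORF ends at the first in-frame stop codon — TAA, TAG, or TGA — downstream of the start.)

Codons from position 75: ATG (75–77), TCG (78–80), TTA (81–83), GCC (84–86), GTC (87–89), TTC (90–92), TAG (93–95).
TAG is the first in-frame stop; that's 7 codons including the stop.

7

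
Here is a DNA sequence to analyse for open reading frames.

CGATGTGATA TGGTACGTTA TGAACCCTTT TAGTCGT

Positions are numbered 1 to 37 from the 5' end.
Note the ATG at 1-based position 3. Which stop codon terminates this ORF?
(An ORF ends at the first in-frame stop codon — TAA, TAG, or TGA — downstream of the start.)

Codons from position 3: ATG (3–5), TGA (6–8).
The first in-frame stop codon is TGA.

TGA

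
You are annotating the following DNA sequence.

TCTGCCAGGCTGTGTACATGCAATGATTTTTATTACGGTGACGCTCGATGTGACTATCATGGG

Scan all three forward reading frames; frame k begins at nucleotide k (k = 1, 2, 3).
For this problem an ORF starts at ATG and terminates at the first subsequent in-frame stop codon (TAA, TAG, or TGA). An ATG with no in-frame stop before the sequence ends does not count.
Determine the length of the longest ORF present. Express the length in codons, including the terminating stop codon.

Frame 1: TCT GCC AGG CTG TGT ACA TGC AAT GAT TTT TAT TAC GGT GAC GCT CGA TGT GAC TAT CAT GGG — no ATG→stop ORF.
Frame 2: CTG CCA GGC TGT GTA CAT GCA ATG ATT TTT ATT ACG GTG ACG CTC GAT GTG ACT ATC ATG — no ATG→stop ORF.
Frame 3: TGC CAG GCT GTG TAC ATG CAA TGA TTT TTA TTA CGG TGA CGC TCG ATG TGA CTA TCA TGG — ATG at 18, stop TGA at 24 → 9 nt; ATG at 48, stop TGA at 51 → 6 nt.
Longest: frame 3, positions 18–26, 9 nt = 3 codons = 2 aa. → 3 codons.

3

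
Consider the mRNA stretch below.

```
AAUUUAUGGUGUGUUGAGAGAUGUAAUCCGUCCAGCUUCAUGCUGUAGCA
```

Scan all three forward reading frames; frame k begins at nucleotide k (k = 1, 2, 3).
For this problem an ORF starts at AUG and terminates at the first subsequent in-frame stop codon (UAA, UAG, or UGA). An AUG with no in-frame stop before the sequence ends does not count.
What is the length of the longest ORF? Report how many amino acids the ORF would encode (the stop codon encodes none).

Frame 1: AAU UUA UGG UGU GUU GAG AGA UGU AAU CCG UCC AGC UUC AUG CUG UAG — AUG at 40, stop UAG at 46 → 9 nt.
Frame 2: AUU UAU GGU GUG UUG AGA GAU GUA AUC CGU CCA GCU UCA UGC UGU AGC — no AUG→stop ORF.
Frame 3: UUU AUG GUG UGU UGA GAG AUG UAA UCC GUC CAG CUU CAU GCU GUA GCA — AUG at 6, stop UGA at 15 → 12 nt; AUG at 21, stop UAA at 24 → 6 nt.
Longest: frame 3, positions 6–17, 12 nt = 4 codons = 3 aa. → 3 amino acids.

3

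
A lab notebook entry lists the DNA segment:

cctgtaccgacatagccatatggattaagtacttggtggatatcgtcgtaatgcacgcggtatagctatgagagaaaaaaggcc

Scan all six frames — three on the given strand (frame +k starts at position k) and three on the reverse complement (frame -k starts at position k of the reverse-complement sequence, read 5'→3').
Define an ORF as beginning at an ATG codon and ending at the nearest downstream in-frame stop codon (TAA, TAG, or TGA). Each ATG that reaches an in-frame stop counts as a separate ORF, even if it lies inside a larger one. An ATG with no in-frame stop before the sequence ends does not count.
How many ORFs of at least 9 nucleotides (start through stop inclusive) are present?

2

Reverse complement (5'→3'): GGCCTTTTTTCTCTCATAGCTATACCGCGTGCATTACGACGATATCCACCAAGTACTTAATCCATATGGCTATGTCGGTACAGG
Frame +1: CCT GTA CCG ACA TAG CCA TAT GGA TTA AGT ACT TGG TGG ATA TCG TCG TAA TGC ACG CGG TAT AGC TAT GAG AGA AAA AAG GCC — no ATG→stop ORF.
Frame +2: CTG TAC CGA CAT AGC CAT ATG GAT TAA GTA CTT GGT GGA TAT CGT CGT AAT GCA CGC GGT ATA GCT ATG AGA GAA AAA AGG — ATG at 20, stop TAA at 26 → 9 nt.
Frame +3: TGT ACC GAC ATA GCC ATA TGG ATT AAG TAC TTG GTG GAT ATC GTC GTA ATG CAC GCG GTA TAG CTA TGA GAG AAA AAA GGC — ATG at 51, stop TAG at 63 → 15 nt.
Frame -1: GGC CTT TTT TCT CTC ATA GCT ATA CCG CGT GCA TTA CGA CGA TAT CCA CCA AGT ACT TAA TCC ATA TGG CTA TGT CGG TAC AGG — no ATG→stop ORF.
Frame -2: GCC TTT TTT CTC TCA TAG CTA TAC CGC GTG CAT TAC GAC GAT ATC CAC CAA GTA CTT AAT CCA TAT GGC TAT GTC GGT ACA — no ATG→stop ORF.
Frame -3: CCT TTT TTC TCT CAT AGC TAT ACC GCG TGC ATT ACG ACG ATA TCC ACC AAG TAC TTA ATC CAT ATG GCT ATG TCG GTA CAG — no ATG→stop ORF.
ORFs ≥ 9 nucleotides: frame +2 20–28 (9 nucleotides), frame +3 51–65 (15 nucleotides). Count = 2.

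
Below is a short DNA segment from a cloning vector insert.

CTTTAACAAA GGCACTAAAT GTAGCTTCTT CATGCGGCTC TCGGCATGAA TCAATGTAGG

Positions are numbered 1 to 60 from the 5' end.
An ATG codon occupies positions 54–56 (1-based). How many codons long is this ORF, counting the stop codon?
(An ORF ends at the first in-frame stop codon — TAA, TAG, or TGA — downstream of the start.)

Codons from position 54: ATG (54–56), TAG (57–59).
TAG is the first in-frame stop; that's 2 codons including the stop.

2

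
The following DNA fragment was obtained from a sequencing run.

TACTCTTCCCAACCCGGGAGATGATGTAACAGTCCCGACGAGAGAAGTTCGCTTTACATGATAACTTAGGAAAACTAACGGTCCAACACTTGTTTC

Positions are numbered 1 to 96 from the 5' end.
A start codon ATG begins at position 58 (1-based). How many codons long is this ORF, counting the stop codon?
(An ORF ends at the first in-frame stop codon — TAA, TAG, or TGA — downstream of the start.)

4

Codons from position 58: ATG (58–60), ATA (61–63), ACT (64–66), TAG (67–69).
TAG is the first in-frame stop; that's 4 codons including the stop.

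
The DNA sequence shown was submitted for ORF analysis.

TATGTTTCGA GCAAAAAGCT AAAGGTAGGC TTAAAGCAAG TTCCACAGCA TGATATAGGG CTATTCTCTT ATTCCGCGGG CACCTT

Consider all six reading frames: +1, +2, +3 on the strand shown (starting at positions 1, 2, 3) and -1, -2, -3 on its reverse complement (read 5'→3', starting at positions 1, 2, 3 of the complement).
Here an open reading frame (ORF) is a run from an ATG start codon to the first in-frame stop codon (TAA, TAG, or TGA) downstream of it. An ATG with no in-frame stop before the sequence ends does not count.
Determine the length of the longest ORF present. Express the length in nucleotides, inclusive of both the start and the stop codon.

Reverse complement (5'→3'): AAGGTGCCCGCGGAATAAGAGAATAGCCCTATATCATGCTGTGGAACTTGCTTTAAGCCTACCTTTAGCTTTTTGCTCGAAACATA
Frame +1: TAT GTT TCG AGC AAA AAG CTA AAG GTA GGC TTA AAG CAA GTT CCA CAG CAT GAT ATA GGG CTA TTC TCT TAT TCC GCG GGC ACC — no ATG→stop ORF.
Frame +2: ATG TTT CGA GCA AAA AGC TAA AGG TAG GCT TAA AGC AAG TTC CAC AGC ATG ATA TAG GGC TAT TCT CTT ATT CCG CGG GCA CCT — ATG at 2, stop TAA at 20 → 21 nt; ATG at 50, stop TAG at 56 → 9 nt.
Frame +3: TGT TTC GAG CAA AAA GCT AAA GGT AGG CTT AAA GCA AGT TCC ACA GCA TGA TAT AGG GCT ATT CTC TTA TTC CGC GGG CAC CTT — no ATG→stop ORF.
Frame -1: AAG GTG CCC GCG GAA TAA GAG AAT AGC CCT ATA TCA TGC TGT GGA ACT TGC TTT AAG CCT ACC TTT AGC TTT TTG CTC GAA ACA — no ATG→stop ORF.
Frame -2: AGG TGC CCG CGG AAT AAG AGA ATA GCC CTA TAT CAT GCT GTG GAA CTT GCT TTA AGC CTA CCT TTA GCT TTT TGC TCG AAA CAT — no ATG→stop ORF.
Frame -3: GGT GCC CGC GGA ATA AGA GAA TAG CCC TAT ATC ATG CTG TGG AAC TTG CTT TAA GCC TAC CTT TAG CTT TTT GCT CGA AAC ATA — ATG at 36, stop TAA at 54 → 21 nt.
Longest: frame +2, positions 2–22, 21 nt = 7 codons = 6 aa. → 21 nucleotides.

21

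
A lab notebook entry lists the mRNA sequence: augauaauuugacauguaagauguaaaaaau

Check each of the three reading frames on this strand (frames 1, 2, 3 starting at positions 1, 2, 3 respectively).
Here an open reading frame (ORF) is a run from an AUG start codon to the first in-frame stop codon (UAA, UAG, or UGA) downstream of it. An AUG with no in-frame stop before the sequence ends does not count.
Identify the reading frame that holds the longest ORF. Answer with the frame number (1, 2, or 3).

Frame 1: AUG AUA AUU UGA CAU GUA AGA UGU AAA AAA — AUG at 1, stop UGA at 10 → 12 nt.
Frame 2: UGA UAA UUU GAC AUG UAA GAU GUA AAA AAU — AUG at 14, stop UAA at 17 → 6 nt.
Frame 3: GAU AAU UUG ACA UGU AAG AUG UAA AAA — AUG at 21, stop UAA at 24 → 6 nt.
Longest ORF is 12 nt in frame 1 (positions 1–12).

1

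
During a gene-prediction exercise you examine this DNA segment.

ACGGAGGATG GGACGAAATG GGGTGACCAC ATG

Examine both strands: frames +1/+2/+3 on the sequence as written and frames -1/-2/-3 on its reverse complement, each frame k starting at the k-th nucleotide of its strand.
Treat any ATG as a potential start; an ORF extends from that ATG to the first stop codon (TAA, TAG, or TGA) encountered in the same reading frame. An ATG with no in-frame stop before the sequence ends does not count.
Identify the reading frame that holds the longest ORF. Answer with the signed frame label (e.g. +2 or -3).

+3

Reverse complement (5'→3'): CATGTGGTCACCCCATTTCGTCCCATCCTCCGT
Frame +1: ACG GAG GAT GGG ACG AAA TGG GGT GAC CAC ATG — no ATG→stop ORF.
Frame +2: CGG AGG ATG GGA CGA AAT GGG GTG ACC ACA — no ATG→stop ORF.
Frame +3: GGA GGA TGG GAC GAA ATG GGG TGA CCA CAT — ATG at 18, stop TGA at 24 → 9 nt.
Frame -1: CAT GTG GTC ACC CCA TTT CGT CCC ATC CTC CGT — no ATG→stop ORF.
Frame -2: ATG TGG TCA CCC CAT TTC GTC CCA TCC TCC — no ATG→stop ORF.
Frame -3: TGT GGT CAC CCC ATT TCG TCC CAT CCT CCG — no ATG→stop ORF.
Longest ORF is 9 nt in frame +3 (positions 18–26).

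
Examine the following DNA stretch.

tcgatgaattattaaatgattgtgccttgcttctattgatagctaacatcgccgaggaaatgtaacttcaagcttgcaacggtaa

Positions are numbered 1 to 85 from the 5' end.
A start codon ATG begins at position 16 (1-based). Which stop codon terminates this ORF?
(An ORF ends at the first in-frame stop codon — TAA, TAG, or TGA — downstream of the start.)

TGA

Codons from position 16: ATG (16–18), ATT (19–21), GTG (22–24), CCT (25–27), TGC (28–30), TTC (31–33), TAT (34–36), TGA (37–39).
The first in-frame stop codon is TGA.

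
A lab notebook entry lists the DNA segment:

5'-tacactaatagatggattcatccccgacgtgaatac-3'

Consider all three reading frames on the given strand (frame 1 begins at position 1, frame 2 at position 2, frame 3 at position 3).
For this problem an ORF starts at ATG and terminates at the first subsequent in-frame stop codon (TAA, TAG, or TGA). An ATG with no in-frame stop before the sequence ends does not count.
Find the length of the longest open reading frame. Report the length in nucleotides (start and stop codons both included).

21

Frame 1: TAC ACT AAT AGA TGG ATT CAT CCC CGA CGT GAA TAC — no ATG→stop ORF.
Frame 2: ACA CTA ATA GAT GGA TTC ATC CCC GAC GTG AAT — no ATG→stop ORF.
Frame 3: CAC TAA TAG ATG GAT TCA TCC CCG ACG TGA ATA — ATG at 12, stop TGA at 30 → 21 nt.
Longest: frame 3, positions 12–32, 21 nt = 7 codons = 6 aa. → 21 nucleotides.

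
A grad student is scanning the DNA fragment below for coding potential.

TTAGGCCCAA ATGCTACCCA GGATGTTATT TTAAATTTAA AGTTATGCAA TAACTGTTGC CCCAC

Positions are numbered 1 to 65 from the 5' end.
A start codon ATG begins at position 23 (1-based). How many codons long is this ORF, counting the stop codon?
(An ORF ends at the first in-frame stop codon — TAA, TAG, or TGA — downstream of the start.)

4

Codons from position 23: ATG (23–25), TTA (26–28), TTT (29–31), TAA (32–34).
TAA is the first in-frame stop; that's 4 codons including the stop.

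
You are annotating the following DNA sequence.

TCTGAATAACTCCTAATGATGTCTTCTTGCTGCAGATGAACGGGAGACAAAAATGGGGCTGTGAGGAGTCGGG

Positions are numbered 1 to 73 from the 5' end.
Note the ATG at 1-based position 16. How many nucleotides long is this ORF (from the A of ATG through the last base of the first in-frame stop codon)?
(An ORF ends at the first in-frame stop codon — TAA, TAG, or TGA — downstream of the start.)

24

Codons from position 16: ATG (16–18), ATG (19–21), TCT (22–24), TCT (25–27), TGC (28–30), TGC (31–33), AGA (34–36), TGA (37–39).
TGA is the first in-frame stop; ORF spans 16–39, 24 nucleotides.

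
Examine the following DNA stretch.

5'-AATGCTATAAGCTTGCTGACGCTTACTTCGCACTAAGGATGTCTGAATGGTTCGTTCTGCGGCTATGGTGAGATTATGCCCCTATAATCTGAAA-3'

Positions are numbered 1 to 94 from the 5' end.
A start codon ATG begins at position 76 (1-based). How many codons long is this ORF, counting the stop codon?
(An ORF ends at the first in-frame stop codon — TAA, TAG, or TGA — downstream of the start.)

Codons from position 76: ATG (76–78), CCC (79–81), CTA (82–84), TAA (85–87).
TAA is the first in-frame stop; that's 4 codons including the stop.

4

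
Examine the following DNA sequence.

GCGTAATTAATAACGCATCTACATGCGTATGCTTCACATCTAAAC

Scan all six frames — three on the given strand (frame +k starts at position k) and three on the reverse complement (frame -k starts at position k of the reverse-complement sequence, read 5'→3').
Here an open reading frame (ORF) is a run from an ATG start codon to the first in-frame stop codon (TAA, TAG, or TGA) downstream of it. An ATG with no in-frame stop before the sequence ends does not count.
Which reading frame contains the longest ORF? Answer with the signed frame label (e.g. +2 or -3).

+2

Reverse complement (5'→3'): GTTTAGATGTGAAGCATACGCATGTAGATGCGTTATTAATTACGC
Frame +1: GCG TAA TTA ATA ACG CAT CTA CAT GCG TAT GCT TCA CAT CTA AAC — no ATG→stop ORF.
Frame +2: CGT AAT TAA TAA CGC ATC TAC ATG CGT ATG CTT CAC ATC TAA — ATG at 23, stop TAA at 41 → 21 nt; ATG at 29, stop TAA at 41 → 15 nt.
Frame +3: GTA ATT AAT AAC GCA TCT ACA TGC GTA TGC TTC ACA TCT AAA — no ATG→stop ORF.
Frame -1: GTT TAG ATG TGA AGC ATA CGC ATG TAG ATG CGT TAT TAA TTA CGC — ATG at 7, stop TGA at 10 → 6 nt; ATG at 22, stop TAG at 25 → 6 nt; ATG at 28, stop TAA at 37 → 12 nt.
Frame -2: TTT AGA TGT GAA GCA TAC GCA TGT AGA TGC GTT ATT AAT TAC — no ATG→stop ORF.
Frame -3: TTA GAT GTG AAG CAT ACG CAT GTA GAT GCG TTA TTA ATT ACG — no ATG→stop ORF.
Longest ORF is 21 nt in frame +2 (positions 23–43).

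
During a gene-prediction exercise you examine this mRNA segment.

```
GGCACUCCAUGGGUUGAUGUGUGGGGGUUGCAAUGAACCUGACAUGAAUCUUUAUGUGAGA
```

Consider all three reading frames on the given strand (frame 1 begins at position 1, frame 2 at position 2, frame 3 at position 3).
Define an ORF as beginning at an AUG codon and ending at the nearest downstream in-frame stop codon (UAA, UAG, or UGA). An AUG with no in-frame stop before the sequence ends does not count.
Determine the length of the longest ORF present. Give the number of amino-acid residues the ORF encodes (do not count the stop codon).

Frame 1: GGC ACU CCA UGG GUU GAU GUG UGG GGG UUG CAA UGA ACC UGA CAU GAA UCU UUA UGU GAG — no AUG→stop ORF.
Frame 2: GCA CUC CAU GGG UUG AUG UGU GGG GGU UGC AAU GAA CCU GAC AUG AAU CUU UAU GUG AGA — no AUG→stop ORF.
Frame 3: CAC UCC AUG GGU UGA UGU GUG GGG GUU GCA AUG AAC CUG ACA UGA AUC UUU AUG UGA — AUG at 9, stop UGA at 15 → 9 nt; AUG at 33, stop UGA at 45 → 15 nt; AUG at 54, stop UGA at 57 → 6 nt.
Longest: frame 3, positions 33–47, 15 nt = 5 codons = 4 aa. → 4 amino acids.

4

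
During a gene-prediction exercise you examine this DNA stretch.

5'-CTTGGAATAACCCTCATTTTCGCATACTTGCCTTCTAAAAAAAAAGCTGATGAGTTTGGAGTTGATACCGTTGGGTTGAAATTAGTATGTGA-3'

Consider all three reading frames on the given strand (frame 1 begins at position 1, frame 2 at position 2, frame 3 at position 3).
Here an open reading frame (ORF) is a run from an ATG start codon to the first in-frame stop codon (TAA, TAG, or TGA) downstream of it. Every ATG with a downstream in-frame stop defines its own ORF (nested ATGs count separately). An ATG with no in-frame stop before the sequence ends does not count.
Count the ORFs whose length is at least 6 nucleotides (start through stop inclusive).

2

Frame 1: CTT GGA ATA ACC CTC ATT TTC GCA TAC TTG CCT TCT AAA AAA AAA GCT GAT GAG TTT GGA GTT GAT ACC GTT GGG TTG AAA TTA GTA TGT — no ATG→stop ORF.
Frame 2: TTG GAA TAA CCC TCA TTT TCG CAT ACT TGC CTT CTA AAA AAA AAG CTG ATG AGT TTG GAG TTG ATA CCG TTG GGT TGA AAT TAG TAT GTG — ATG at 50, stop TGA at 77 → 30 nt.
Frame 3: TGG AAT AAC CCT CAT TTT CGC ATA CTT GCC TTC TAA AAA AAA AGC TGA TGA GTT TGG AGT TGA TAC CGT TGG GTT GAA ATT AGT ATG TGA — ATG at 87, stop TGA at 90 → 6 nt.
ORFs ≥ 6 nucleotides: frame 2 50–79 (30 nucleotides), frame 3 87–92 (6 nucleotides). Count = 2.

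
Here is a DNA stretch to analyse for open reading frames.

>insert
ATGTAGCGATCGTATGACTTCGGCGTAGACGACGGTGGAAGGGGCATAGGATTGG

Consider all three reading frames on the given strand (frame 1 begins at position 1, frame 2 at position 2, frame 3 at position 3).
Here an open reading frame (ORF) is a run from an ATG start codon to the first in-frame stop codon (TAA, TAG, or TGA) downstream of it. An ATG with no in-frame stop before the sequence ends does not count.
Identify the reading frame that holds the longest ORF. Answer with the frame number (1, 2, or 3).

Frame 1: ATG TAG CGA TCG TAT GAC TTC GGC GTA GAC GAC GGT GGA AGG GGC ATA GGA TTG — ATG at 1, stop TAG at 4 → 6 nt.
Frame 2: TGT AGC GAT CGT ATG ACT TCG GCG TAG ACG ACG GTG GAA GGG GCA TAG GAT TGG — ATG at 14, stop TAG at 26 → 15 nt.
Frame 3: GTA GCG ATC GTA TGA CTT CGG CGT AGA CGA CGG TGG AAG GGG CAT AGG ATT — no ATG→stop ORF.
Longest ORF is 15 nt in frame 2 (positions 14–28).

2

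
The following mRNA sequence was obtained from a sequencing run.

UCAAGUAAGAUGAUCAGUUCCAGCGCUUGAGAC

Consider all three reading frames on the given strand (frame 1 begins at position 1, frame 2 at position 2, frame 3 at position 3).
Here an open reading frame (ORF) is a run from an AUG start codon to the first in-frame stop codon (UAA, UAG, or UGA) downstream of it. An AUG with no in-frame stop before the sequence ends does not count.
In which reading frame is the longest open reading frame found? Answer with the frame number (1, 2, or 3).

Frame 1: UCA AGU AAG AUG AUC AGU UCC AGC GCU UGA GAC — AUG at 10, stop UGA at 28 → 21 nt.
Frame 2: CAA GUA AGA UGA UCA GUU CCA GCG CUU GAG — no AUG→stop ORF.
Frame 3: AAG UAA GAU GAU CAG UUC CAG CGC UUG AGA — no AUG→stop ORF.
Longest ORF is 21 nt in frame 1 (positions 10–30).

1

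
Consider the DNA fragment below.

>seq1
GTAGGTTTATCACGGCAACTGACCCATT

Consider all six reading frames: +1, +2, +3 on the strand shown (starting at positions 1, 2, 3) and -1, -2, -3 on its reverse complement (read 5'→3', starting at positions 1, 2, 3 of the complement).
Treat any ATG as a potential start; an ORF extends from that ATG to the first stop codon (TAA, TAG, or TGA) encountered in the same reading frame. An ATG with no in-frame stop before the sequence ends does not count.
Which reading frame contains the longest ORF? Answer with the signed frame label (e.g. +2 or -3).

-2

Reverse complement (5'→3'): AATGGGTCAGTTGCCGTGATAAACCTAC
Frame +1: GTA GGT TTA TCA CGG CAA CTG ACC CAT — no ATG→stop ORF.
Frame +2: TAG GTT TAT CAC GGC AAC TGA CCC ATT — no ATG→stop ORF.
Frame +3: AGG TTT ATC ACG GCA ACT GAC CCA — no ATG→stop ORF.
Frame -1: AAT GGG TCA GTT GCC GTG ATA AAC CTA — no ATG→stop ORF.
Frame -2: ATG GGT CAG TTG CCG TGA TAA ACC TAC — ATG at 2, stop TGA at 17 → 18 nt.
Frame -3: TGG GTC AGT TGC CGT GAT AAA CCT — no ATG→stop ORF.
Longest ORF is 18 nt in frame -2 (positions 2–19).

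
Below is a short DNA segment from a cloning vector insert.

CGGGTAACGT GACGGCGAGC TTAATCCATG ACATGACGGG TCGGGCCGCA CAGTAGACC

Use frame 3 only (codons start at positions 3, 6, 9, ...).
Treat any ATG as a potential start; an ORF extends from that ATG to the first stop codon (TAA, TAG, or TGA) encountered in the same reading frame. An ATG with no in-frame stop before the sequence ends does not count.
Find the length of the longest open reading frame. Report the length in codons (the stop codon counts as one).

Frame 3: GGT AAC GTG ACG GCG AGC TTA ATC CAT GAC ATG ACG GGT CGG GCC GCA CAG TAG ACC — ATG at 33, stop TAG at 54 → 24 nt.
Longest: frame 3, positions 33–56, 24 nt = 8 codons = 7 aa. → 8 codons.

8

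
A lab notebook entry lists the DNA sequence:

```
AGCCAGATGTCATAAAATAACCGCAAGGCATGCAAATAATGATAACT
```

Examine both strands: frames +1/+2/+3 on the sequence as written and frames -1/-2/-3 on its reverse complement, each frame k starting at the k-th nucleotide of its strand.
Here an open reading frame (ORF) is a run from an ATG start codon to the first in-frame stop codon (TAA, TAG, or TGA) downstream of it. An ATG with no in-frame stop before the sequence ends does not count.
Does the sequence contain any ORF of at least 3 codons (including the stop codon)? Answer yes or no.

Reverse complement (5'→3'): AGTTATCATTATTTGCATGCCTTGCGGTTATTTTATGACATCTGGCT
Frame +1: AGC CAG ATG TCA TAA AAT AAC CGC AAG GCA TGC AAA TAA TGA TAA — ATG at 7, stop TAA at 13 → 9 nt.
Frame +2: GCC AGA TGT CAT AAA ATA ACC GCA AGG CAT GCA AAT AAT GAT AAC — no ATG→stop ORF.
Frame +3: CCA GAT GTC ATA AAA TAA CCG CAA GGC ATG CAA ATA ATG ATA ACT — no ATG→stop ORF.
Frame -1: AGT TAT CAT TAT TTG CAT GCC TTG CGG TTA TTT TAT GAC ATC TGG — no ATG→stop ORF.
Frame -2: GTT ATC ATT ATT TGC ATG CCT TGC GGT TAT TTT ATG ACA TCT GGC — no ATG→stop ORF.
Frame -3: TTA TCA TTA TTT GCA TGC CTT GCG GTT ATT TTA TGA CAT CTG GCT — no ATG→stop ORF.
Frame +1 has an ORF of 3 codons (positions 7–15) ≥ 3, so yes.

yes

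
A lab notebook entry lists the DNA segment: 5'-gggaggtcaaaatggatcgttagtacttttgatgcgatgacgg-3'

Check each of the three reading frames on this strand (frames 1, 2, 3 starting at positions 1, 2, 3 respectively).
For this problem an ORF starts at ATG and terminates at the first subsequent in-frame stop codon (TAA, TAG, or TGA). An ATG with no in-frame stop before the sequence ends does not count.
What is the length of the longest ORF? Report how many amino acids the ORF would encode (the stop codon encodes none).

Frame 1: GGG AGG TCA AAA TGG ATC GTT AGT ACT TTT GAT GCG ATG ACG — no ATG→stop ORF.
Frame 2: GGA GGT CAA AAT GGA TCG TTA GTA CTT TTG ATG CGA TGA CGG — ATG at 32, stop TGA at 38 → 9 nt.
Frame 3: GAG GTC AAA ATG GAT CGT TAG TAC TTT TGA TGC GAT GAC — ATG at 12, stop TAG at 21 → 12 nt.
Longest: frame 3, positions 12–23, 12 nt = 4 codons = 3 aa. → 3 amino acids.

3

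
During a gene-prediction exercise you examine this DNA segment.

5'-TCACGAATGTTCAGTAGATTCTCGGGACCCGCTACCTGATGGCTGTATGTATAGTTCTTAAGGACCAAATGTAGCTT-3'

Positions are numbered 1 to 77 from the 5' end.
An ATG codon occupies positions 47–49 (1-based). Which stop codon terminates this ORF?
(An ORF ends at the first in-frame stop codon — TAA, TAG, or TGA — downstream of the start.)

TAA

Codons from position 47: ATG (47–49), TAT (50–52), AGT (53–55), TCT (56–58), TAA (59–61).
The first in-frame stop codon is TAA.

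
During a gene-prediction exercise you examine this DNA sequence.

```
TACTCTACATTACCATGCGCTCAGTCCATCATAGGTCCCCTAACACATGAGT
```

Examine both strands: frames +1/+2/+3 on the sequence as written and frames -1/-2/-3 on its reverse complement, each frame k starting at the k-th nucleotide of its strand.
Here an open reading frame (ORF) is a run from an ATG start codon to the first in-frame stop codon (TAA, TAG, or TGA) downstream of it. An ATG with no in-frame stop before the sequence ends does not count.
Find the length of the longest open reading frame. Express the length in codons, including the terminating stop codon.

12

Reverse complement (5'→3'): ACTCATGTGTTAGGGGACCTATGATGGACTGAGCGCATGGTAATGTAGAGTA
Frame +1: TAC TCT ACA TTA CCA TGC GCT CAG TCC ATC ATA GGT CCC CTA ACA CAT GAG — no ATG→stop ORF.
Frame +2: ACT CTA CAT TAC CAT GCG CTC AGT CCA TCA TAG GTC CCC TAA CAC ATG AGT — no ATG→stop ORF.
Frame +3: CTC TAC ATT ACC ATG CGC TCA GTC CAT CAT AGG TCC CCT AAC ACA TGA — ATG at 15, stop TGA at 48 → 36 nt.
Frame -1: ACT CAT GTG TTA GGG GAC CTA TGA TGG ACT GAG CGC ATG GTA ATG TAG AGT — ATG at 37, stop TAG at 46 → 12 nt; ATG at 43, stop TAG at 46 → 6 nt.
Frame -2: CTC ATG TGT TAG GGG ACC TAT GAT GGA CTG AGC GCA TGG TAA TGT AGA GTA — ATG at 5, stop TAG at 11 → 9 nt.
Frame -3: TCA TGT GTT AGG GGA CCT ATG ATG GAC TGA GCG CAT GGT AAT GTA GAG — ATG at 21, stop TGA at 30 → 12 nt; ATG at 24, stop TGA at 30 → 9 nt.
Longest: frame +3, positions 15–50, 36 nt = 12 codons = 11 aa. → 12 codons.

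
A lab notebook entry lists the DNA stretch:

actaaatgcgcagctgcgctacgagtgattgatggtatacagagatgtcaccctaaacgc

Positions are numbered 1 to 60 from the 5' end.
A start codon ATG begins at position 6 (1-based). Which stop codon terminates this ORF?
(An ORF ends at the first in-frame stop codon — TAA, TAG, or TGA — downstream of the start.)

TGA

Codons from position 6: ATG (6–8), CGC (9–11), AGC (12–14), TGC (15–17), GCT (18–20), ACG (21–23), AGT (24–26), GAT (27–29), TGA (30–32).
The first in-frame stop codon is TGA.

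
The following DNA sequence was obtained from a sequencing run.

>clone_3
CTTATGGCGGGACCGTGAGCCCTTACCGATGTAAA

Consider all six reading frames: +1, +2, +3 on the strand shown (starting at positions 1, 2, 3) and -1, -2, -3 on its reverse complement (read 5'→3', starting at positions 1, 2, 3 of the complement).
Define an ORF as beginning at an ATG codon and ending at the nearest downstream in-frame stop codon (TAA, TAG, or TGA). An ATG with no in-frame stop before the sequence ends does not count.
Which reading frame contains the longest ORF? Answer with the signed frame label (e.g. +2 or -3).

Reverse complement (5'→3'): TTTACATCGGTAAGGGCTCACGGTCCCGCCATAAG
Frame +1: CTT ATG GCG GGA CCG TGA GCC CTT ACC GAT GTA — ATG at 4, stop TGA at 16 → 15 nt.
Frame +2: TTA TGG CGG GAC CGT GAG CCC TTA CCG ATG TAA — ATG at 29, stop TAA at 32 → 6 nt.
Frame +3: TAT GGC GGG ACC GTG AGC CCT TAC CGA TGT AAA — no ATG→stop ORF.
Frame -1: TTT ACA TCG GTA AGG GCT CAC GGT CCC GCC ATA — no ATG→stop ORF.
Frame -2: TTA CAT CGG TAA GGG CTC ACG GTC CCG CCA TAA — no ATG→stop ORF.
Frame -3: TAC ATC GGT AAG GGC TCA CGG TCC CGC CAT AAG — no ATG→stop ORF.
Longest ORF is 15 nt in frame +1 (positions 4–18).

+1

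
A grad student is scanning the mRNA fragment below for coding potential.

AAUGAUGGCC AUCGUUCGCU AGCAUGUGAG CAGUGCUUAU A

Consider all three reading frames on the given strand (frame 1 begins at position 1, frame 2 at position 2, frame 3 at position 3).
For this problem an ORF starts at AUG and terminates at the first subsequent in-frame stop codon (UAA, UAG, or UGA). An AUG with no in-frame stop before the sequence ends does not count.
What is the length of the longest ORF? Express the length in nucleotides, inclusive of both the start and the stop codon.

21

Frame 1: AAU GAU GGC CAU CGU UCG CUA GCA UGU GAG CAG UGC UUA — no AUG→stop ORF.
Frame 2: AUG AUG GCC AUC GUU CGC UAG CAU GUG AGC AGU GCU UAU — AUG at 2, stop UAG at 20 → 21 nt; AUG at 5, stop UAG at 20 → 18 nt.
Frame 3: UGA UGG CCA UCG UUC GCU AGC AUG UGA GCA GUG CUU AUA — AUG at 24, stop UGA at 27 → 6 nt.
Longest: frame 2, positions 2–22, 21 nt = 7 codons = 6 aa. → 21 nucleotides.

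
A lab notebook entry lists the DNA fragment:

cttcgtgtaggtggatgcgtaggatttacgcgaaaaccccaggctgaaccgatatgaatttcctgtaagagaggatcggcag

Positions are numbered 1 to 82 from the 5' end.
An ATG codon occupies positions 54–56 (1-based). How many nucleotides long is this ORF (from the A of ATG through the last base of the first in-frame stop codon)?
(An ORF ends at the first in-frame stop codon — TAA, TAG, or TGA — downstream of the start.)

15

Codons from position 54: ATG (54–56), AAT (57–59), TTC (60–62), CTG (63–65), TAA (66–68).
TAA is the first in-frame stop; ORF spans 54–68, 15 nucleotides.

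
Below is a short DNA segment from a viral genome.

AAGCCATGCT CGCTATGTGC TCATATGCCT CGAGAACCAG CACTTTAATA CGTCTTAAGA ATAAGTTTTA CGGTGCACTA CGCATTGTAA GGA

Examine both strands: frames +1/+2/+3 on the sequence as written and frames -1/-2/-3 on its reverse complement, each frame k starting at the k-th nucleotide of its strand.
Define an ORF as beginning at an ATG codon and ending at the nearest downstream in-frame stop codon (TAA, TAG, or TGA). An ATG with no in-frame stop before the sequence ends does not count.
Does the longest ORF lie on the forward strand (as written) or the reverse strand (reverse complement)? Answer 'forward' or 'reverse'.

Reverse complement (5'→3'): TCCTTACAATGCGTAGTGCACCGTAAAACTTATTCTTAAGACGTATTAAAGTGCTGGTTCTCGAGGCATATGAGCACATAGCGAGCATGGCTT
Frame +1: AAG CCA TGC TCG CTA TGT GCT CAT ATG CCT CGA GAA CCA GCA CTT TAA TAC GTC TTA AGA ATA AGT TTT ACG GTG CAC TAC GCA TTG TAA GGA — ATG at 25, stop TAA at 46 → 24 nt.
Frame +2: AGC CAT GCT CGC TAT GTG CTC ATA TGC CTC GAG AAC CAG CAC TTT AAT ACG TCT TAA GAA TAA GTT TTA CGG TGC ACT ACG CAT TGT AAG — no ATG→stop ORF.
Frame +3: GCC ATG CTC GCT ATG TGC TCA TAT GCC TCG AGA ACC AGC ACT TTA ATA CGT CTT AAG AAT AAG TTT TAC GGT GCA CTA CGC ATT GTA AGG — no ATG→stop ORF.
Frame -1: TCC TTA CAA TGC GTA GTG CAC CGT AAA ACT TAT TCT TAA GAC GTA TTA AAG TGC TGG TTC TCG AGG CAT ATG AGC ACA TAG CGA GCA TGG CTT — ATG at 70, stop TAG at 79 → 12 nt.
Frame -2: CCT TAC AAT GCG TAG TGC ACC GTA AAA CTT ATT CTT AAG ACG TAT TAA AGT GCT GGT TCT CGA GGC ATA TGA GCA CAT AGC GAG CAT GGC — no ATG→stop ORF.
Frame -3: CTT ACA ATG CGT AGT GCA CCG TAA AAC TTA TTC TTA AGA CGT ATT AAA GTG CTG GTT CTC GAG GCA TAT GAG CAC ATA GCG AGC ATG GCT — ATG at 9, stop TAA at 24 → 18 nt.
Forward-strand max 24 nt; reverse-strand max 18 nt. The forward strand has the longer ORF.

forward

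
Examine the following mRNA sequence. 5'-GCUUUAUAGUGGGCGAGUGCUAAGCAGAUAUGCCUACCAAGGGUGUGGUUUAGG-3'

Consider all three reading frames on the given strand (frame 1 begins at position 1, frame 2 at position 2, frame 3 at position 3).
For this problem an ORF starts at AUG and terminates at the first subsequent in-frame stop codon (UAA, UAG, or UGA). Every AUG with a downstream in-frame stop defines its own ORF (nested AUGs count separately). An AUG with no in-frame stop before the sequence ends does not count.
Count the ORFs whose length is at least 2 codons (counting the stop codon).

Frame 1: GCU UUA UAG UGG GCG AGU GCU AAG CAG AUA UGC CUA CCA AGG GUG UGG UUU AGG — no AUG→stop ORF.
Frame 2: CUU UAU AGU GGG CGA GUG CUA AGC AGA UAU GCC UAC CAA GGG UGU GGU UUA — no AUG→stop ORF.
Frame 3: UUU AUA GUG GGC GAG UGC UAA GCA GAU AUG CCU ACC AAG GGU GUG GUU UAG — AUG at 30, stop UAG at 51 → 24 nt.
ORFs ≥ 2 codons: frame 3 30–53 (8 codons). Count = 1.

1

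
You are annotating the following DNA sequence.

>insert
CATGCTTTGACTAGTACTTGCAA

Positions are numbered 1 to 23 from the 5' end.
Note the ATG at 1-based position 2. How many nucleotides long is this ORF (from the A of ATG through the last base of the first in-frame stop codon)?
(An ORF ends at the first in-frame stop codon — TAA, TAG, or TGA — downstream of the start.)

9

Codons from position 2: ATG (2–4), CTT (5–7), TGA (8–10).
TGA is the first in-frame stop; ORF spans 2–10, 9 nucleotides.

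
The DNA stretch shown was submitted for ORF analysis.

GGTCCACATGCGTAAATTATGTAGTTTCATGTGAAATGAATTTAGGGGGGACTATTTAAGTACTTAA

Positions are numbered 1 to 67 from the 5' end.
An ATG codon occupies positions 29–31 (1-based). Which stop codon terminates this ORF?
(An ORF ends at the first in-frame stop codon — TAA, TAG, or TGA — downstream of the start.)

Codons from position 29: ATG (29–31), TGA (32–34).
The first in-frame stop codon is TGA.

TGA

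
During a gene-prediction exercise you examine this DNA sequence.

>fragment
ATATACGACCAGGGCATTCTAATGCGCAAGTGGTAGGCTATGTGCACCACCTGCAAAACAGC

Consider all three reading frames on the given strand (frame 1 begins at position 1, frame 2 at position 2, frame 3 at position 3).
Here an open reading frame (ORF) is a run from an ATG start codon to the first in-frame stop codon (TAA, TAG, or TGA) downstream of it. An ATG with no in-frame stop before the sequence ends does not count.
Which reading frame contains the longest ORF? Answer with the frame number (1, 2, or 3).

Frame 1: ATA TAC GAC CAG GGC ATT CTA ATG CGC AAG TGG TAG GCT ATG TGC ACC ACC TGC AAA ACA — ATG at 22, stop TAG at 34 → 15 nt.
Frame 2: TAT ACG ACC AGG GCA TTC TAA TGC GCA AGT GGT AGG CTA TGT GCA CCA CCT GCA AAA CAG — no ATG→stop ORF.
Frame 3: ATA CGA CCA GGG CAT TCT AAT GCG CAA GTG GTA GGC TAT GTG CAC CAC CTG CAA AAC AGC — no ATG→stop ORF.
Longest ORF is 15 nt in frame 1 (positions 22–36).

1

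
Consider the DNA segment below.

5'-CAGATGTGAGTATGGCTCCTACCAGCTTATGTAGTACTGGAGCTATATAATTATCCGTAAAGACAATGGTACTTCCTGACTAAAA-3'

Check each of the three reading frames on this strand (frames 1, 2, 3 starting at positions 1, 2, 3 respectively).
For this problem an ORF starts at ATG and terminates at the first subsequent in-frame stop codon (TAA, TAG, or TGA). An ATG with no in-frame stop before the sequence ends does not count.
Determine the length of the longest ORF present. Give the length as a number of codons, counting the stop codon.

13

Frame 1: CAG ATG TGA GTA TGG CTC CTA CCA GCT TAT GTA GTA CTG GAG CTA TAT AAT TAT CCG TAA AGA CAA TGG TAC TTC CTG ACT AAA — ATG at 4, stop TGA at 7 → 6 nt.
Frame 2: AGA TGT GAG TAT GGC TCC TAC CAG CTT ATG TAG TAC TGG AGC TAT ATA ATT ATC CGT AAA GAC AAT GGT ACT TCC TGA CTA AAA — ATG at 29, stop TAG at 32 → 6 nt.
Frame 3: GAT GTG AGT ATG GCT CCT ACC AGC TTA TGT AGT ACT GGA GCT ATA TAA TTA TCC GTA AAG ACA ATG GTA CTT CCT GAC TAA — ATG at 12, stop TAA at 48 → 39 nt; ATG at 66, stop TAA at 81 → 18 nt.
Longest: frame 3, positions 12–50, 39 nt = 13 codons = 12 aa. → 13 codons.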